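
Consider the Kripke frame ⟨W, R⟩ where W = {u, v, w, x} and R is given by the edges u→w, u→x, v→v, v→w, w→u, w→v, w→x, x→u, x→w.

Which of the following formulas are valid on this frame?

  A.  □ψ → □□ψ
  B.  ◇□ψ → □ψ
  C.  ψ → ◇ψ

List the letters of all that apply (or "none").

R is not reflexive: not u R u.
R is not transitive: u R w and w R u but not u R u.
R is not euclidean: w R u and w R v but not u R v.
(A) □ψ → □□ψ is axiom 4; it is valid on a frame exactly when R is transitive. R is not transitive, so not valid.
(B) ◇□ψ → □ψ (the dual of axiom 5) characterises the euclidean frames. R is not euclidean — not valid.
(C) the dual of axiom T: valid iff R is reflexive. R is not reflexive — not valid.

none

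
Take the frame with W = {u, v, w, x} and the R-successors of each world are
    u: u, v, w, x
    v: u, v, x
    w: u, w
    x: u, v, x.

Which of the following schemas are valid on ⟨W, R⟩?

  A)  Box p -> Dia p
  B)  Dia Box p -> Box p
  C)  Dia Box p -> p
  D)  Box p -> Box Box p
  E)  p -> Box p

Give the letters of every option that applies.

R is symmetric: every R-edge is matched by its reverse.
R is not transitive: v R u and u R w but not v R w.
R is not euclidean: u R v and u R w but not v R w.
R is serial: every world has an R-successor.
R is not a subset of the identity: u R v with u ≠ v.
(A) Box p -> Dia p (axiom D) characterises the serial frames. R is serial — valid.
(B) Dia Box p -> Box p is the dual of axiom 5; it is valid on a frame exactly when R is euclidean. R is not euclidean, so not valid.
(C) Dia Box p -> p is the dual of axiom B; it is valid on a frame exactly when R is symmetric. R is symmetric, so valid.
(D) axiom 4: valid iff R is transitive. R is not transitive — not valid.
(E) p -> Box p (equivalent to ◇p→p) corresponds to R being a subset of the identity. Here R ⊄ identity, so not valid.

A, C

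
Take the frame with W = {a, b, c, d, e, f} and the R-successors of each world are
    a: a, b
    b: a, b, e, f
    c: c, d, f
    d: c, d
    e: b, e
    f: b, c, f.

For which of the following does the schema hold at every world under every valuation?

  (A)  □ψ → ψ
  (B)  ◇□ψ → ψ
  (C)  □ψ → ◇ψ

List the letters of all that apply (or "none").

A, B, C

R is reflexive: each world relates to itself.
R is symmetric: every R-edge is matched by its reverse.
R is serial: every world has an R-successor.
(A) □ψ → ψ is axiom T, which corresponds to reflexivity. R is reflexive — valid.
(B) ◇□ψ → ψ (the dual of axiom B) characterises the symmetric frames. R is symmetric — valid.
(C) □ψ → ◇ψ is axiom D; it is valid on a frame exactly when R is serial. R is serial, so valid.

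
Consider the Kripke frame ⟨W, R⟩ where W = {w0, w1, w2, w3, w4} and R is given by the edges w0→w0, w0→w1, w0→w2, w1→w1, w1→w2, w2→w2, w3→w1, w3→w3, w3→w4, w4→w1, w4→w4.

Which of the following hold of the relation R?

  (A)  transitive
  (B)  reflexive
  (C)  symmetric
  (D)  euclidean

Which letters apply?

B

(A) not transitive: w3 R w1 and w1 R w2 but not w3 R w2.
(B) reflexive: each world relates to itself.
(C) not symmetric: w0 R w1 but not w1 R w0.
(D) not euclidean: w0 R w1 and w0 R w0 but not w1 R w0.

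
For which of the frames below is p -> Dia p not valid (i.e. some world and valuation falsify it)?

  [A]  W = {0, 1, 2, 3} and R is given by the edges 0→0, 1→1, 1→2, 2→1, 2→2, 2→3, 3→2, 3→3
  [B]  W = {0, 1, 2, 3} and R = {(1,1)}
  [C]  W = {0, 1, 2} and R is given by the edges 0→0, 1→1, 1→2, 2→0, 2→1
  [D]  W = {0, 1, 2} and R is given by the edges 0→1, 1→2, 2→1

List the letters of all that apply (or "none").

The schema p -> Dia p is the dual of axiom T; it is valid on a frame iff R is reflexive.
(A) R is reflexive (each world relates to itself), so the schema is valid here.
(B) R is not reflexive (not 0 R 0), so the schema fails here.
(C) R is not reflexive (not 2 R 2), so the schema fails here.
(D) R is not reflexive (not 0 R 0), so the schema fails here.

B, C, D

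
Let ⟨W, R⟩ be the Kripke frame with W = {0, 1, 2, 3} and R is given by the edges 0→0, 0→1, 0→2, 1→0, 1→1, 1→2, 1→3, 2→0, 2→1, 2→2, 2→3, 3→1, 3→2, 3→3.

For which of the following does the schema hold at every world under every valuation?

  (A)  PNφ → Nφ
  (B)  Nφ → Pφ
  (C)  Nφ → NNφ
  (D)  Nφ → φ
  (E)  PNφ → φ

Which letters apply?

B, D, E

R is reflexive: each world relates to itself.
R is symmetric: every R-edge is matched by its reverse.
R is not transitive: 0 R 1 and 1 R 3 but not 0 R 3.
R is not euclidean: 1 R 0 and 1 R 3 but not 0 R 3.
R is serial: every world has an R-successor.
(A) the dual of axiom 5: valid iff R is euclidean. R is not euclidean — not valid.
(B) axiom D: valid iff R is serial. R is serial — valid.
(C) Nφ → NNφ is axiom 4; it is valid on a frame exactly when R is transitive. R is not transitive, so not valid.
(D) Nφ → φ is axiom T, which corresponds to reflexivity. R is reflexive — valid.
(E) the dual of axiom B: valid iff R is symmetric. R is symmetric — valid.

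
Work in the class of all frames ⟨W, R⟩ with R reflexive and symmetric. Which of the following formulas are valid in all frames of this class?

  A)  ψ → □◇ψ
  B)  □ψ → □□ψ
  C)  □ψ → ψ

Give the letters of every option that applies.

Reflexive relations are serial.
(A) ψ → □◇ψ is axiom B; it is valid on a frame exactly when R is symmetric. Every such R is symmetric, so valid.
(B) axiom 4: valid iff R is transitive. Such an R need not be transitive — not valid.
(C) □ψ → ψ (axiom T) characterises the reflexive frames. Every such R is reflexive — valid.

A, C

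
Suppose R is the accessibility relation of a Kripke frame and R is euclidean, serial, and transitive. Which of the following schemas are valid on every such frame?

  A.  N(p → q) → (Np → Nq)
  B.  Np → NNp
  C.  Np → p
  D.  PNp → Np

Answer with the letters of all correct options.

A, B, D

(A) this is just K, valid on every normal frame.
(B) Np → NNp is axiom 4, which corresponds to transitivity. Every such R is transitive — valid.
(C) Np → p is axiom T, which corresponds to reflexivity. Such an R need not be reflexive — not valid.
(D) PNp → Np (the dual of axiom 5) characterises the euclidean frames. Every such R is euclidean — valid.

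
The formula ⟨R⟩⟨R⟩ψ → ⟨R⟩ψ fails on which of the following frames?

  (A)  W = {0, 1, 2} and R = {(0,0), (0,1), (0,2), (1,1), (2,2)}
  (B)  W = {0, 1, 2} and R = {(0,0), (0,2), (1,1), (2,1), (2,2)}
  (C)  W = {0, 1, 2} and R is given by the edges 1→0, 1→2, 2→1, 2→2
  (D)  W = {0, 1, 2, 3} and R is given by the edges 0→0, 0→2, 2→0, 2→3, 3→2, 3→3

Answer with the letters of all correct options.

The schema ⟨R⟩⟨R⟩ψ → ⟨R⟩ψ is the dual of axiom 4; it is valid on a frame iff R is transitive.
(A) R is transitive (R is closed under composition), so the schema is valid here.
(B) R is not transitive (0 R 2 and 2 R 1 but not 0 R 1), so the schema fails here.
(C) R is not transitive (1 R 2 and 2 R 1 but not 1 R 1), so the schema fails here.
(D) R is not transitive (0 R 2 and 2 R 3 but not 0 R 3), so the schema fails here.

B, C, D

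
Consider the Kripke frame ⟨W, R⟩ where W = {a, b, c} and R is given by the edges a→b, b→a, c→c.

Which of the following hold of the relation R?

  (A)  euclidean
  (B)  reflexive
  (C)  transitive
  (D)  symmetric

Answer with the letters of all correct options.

D

(A) not euclidean: a R b and a R b but not b R b.
(B) not reflexive: not a R a.
(C) not transitive: a R b and b R a but not a R a.
(D) symmetric: every R-edge is matched by its reverse.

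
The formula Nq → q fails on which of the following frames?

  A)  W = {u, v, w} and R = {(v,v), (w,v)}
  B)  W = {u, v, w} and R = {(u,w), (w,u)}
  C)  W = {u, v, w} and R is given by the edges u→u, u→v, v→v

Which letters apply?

The schema Nq → q is axiom T; it is valid on a frame iff R is reflexive.
(A) R is not reflexive (not u R u), so the schema fails here.
(B) R is not reflexive (not u R u), so the schema fails here.
(C) R is not reflexive (not w R w), so the schema fails here.

A, B, C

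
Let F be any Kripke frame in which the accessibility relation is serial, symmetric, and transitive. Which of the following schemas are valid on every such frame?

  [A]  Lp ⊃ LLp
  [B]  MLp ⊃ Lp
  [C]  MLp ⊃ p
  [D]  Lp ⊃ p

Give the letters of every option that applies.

A, B, C, D

A serial symmetric transitive relation is reflexive (take any v with uRv; symmetry gives vRu and transitivity gives uRu), hence an equivalence relation.
(A) axiom 4: valid iff R is transitive. Every such R is transitive — valid.
(B) the dual of axiom 5: valid iff R is euclidean. Every such R is euclidean — valid.
(C) the dual of axiom B: valid iff R is symmetric. Every such R is symmetric — valid.
(D) axiom T: valid iff R is reflexive. Every such R is reflexive — valid.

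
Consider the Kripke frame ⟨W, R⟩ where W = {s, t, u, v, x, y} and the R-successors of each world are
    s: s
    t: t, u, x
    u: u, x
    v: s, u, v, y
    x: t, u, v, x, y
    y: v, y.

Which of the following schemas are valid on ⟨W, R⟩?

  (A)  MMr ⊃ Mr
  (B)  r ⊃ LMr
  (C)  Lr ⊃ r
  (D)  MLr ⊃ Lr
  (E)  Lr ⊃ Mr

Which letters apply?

R is reflexive: each world relates to itself.
R is not symmetric: t R u but not u R t.
R is not transitive: t R x and x R v but not t R v.
R is not euclidean: t R u and t R t but not u R t.
R is serial: every world has an R-successor.
(A) MMr ⊃ Mr is the dual of axiom 4, which corresponds to transitivity. R is not transitive — not valid.
(B) r ⊃ LMr (axiom B) characterises the symmetric frames. R is not symmetric — not valid.
(C) axiom T: valid iff R is reflexive. R is reflexive — valid.
(D) MLr ⊃ Lr is the dual of axiom 5; it is valid on a frame exactly when R is euclidean. R is not euclidean, so not valid.
(E) Lr ⊃ Mr is axiom D, which corresponds to seriality. R is serial — valid.

C, E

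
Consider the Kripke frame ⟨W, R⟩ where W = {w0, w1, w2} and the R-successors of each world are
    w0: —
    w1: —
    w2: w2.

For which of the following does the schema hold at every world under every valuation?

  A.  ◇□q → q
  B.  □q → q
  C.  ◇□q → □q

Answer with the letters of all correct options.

A, C

R is not reflexive: not w0 R w0.
R is symmetric: every R-edge is matched by its reverse.
R is euclidean: any two R-successors of the same world are R-related.
(A) ◇□q → q is the dual of axiom B, which corresponds to symmetry. R is symmetric — valid.
(B) axiom T: valid iff R is reflexive. R is not reflexive — not valid.
(C) the dual of axiom 5: valid iff R is euclidean. R is euclidean — valid.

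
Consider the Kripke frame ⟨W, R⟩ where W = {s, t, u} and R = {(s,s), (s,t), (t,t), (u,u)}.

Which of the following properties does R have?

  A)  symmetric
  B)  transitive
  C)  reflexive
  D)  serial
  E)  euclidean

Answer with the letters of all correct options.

B, C, D

(A) not symmetric: s R t but not t R s.
(B) transitive: R is closed under composition.
(C) reflexive: each world relates to itself.
(D) serial: every world has an R-successor.
(E) not euclidean: s R t and s R s but not t R s.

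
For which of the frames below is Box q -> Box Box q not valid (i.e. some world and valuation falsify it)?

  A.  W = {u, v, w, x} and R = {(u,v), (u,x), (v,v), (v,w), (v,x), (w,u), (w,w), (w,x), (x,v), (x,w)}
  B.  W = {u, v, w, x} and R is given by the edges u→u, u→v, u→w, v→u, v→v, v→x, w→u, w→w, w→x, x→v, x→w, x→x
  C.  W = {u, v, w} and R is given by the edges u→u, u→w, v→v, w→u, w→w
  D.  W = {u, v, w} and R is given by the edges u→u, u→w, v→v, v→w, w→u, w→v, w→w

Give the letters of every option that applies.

The schema Box q -> Box Box q is axiom 4; it is valid on a frame iff R is transitive.
(A) R is not transitive (u R v and v R w but not u R w), so the schema fails here.
(B) R is not transitive (u R v and v R x but not u R x), so the schema fails here.
(C) R is transitive (R is closed under composition), so the schema is valid here.
(D) R is not transitive (u R w and w R v but not u R v), so the schema fails here.

A, B, D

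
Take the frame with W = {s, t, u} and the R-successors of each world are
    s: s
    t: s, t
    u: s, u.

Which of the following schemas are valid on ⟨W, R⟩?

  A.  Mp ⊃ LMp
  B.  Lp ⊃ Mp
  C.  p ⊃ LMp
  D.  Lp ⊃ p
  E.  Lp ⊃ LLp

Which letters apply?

B, D, E

R is reflexive: each world relates to itself.
R is not symmetric: t R s but not s R t.
R is transitive: R is closed under composition.
R is not euclidean: t R s and t R t but not s R t.
R is serial: every world has an R-successor.
(A) Mp ⊃ LMp is axiom 5, which corresponds to the euclidean property. R is not euclidean — not valid.
(B) Lp ⊃ Mp (axiom D) characterises the serial frames. R is serial — valid.
(C) p ⊃ LMp is axiom B; it is valid on a frame exactly when R is symmetric. R is not symmetric, so not valid.
(D) Lp ⊃ p (axiom T) characterises the reflexive frames. R is reflexive — valid.
(E) Lp ⊃ LLp is axiom 4; it is valid on a frame exactly when R is transitive. R is transitive, so valid.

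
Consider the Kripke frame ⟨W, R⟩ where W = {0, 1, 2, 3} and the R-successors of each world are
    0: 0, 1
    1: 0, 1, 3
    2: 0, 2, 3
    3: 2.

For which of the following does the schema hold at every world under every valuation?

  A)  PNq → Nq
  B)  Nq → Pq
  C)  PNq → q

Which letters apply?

R is not symmetric: 1 R 3 but not 3 R 1.
R is not euclidean: 1 R 0 and 1 R 3 but not 0 R 3.
R is serial: every world has an R-successor.
(A) PNq → Nq is the dual of axiom 5, which corresponds to the euclidean property. R is not euclidean — not valid.
(B) Nq → Pq is axiom D; it is valid on a frame exactly when R is serial. R is serial, so valid.
(C) the dual of axiom B: valid iff R is symmetric. R is not symmetric — not valid.

B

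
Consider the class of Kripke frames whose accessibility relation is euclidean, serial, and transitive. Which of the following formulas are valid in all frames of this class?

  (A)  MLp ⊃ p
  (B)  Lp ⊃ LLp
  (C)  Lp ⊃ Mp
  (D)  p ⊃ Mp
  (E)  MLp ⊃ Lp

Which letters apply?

(A) MLp ⊃ p is the dual of axiom B; it is valid on a frame exactly when R is symmetric. Such an R need not be symmetric, so not valid.
(B) axiom 4: valid iff R is transitive. Every such R is transitive — valid.
(C) Lp ⊃ Mp is axiom D; it is valid on a frame exactly when R is serial. Every such R is serial, so valid.
(D) p ⊃ Mp is the dual of axiom T, which corresponds to reflexivity. Such an R need not be reflexive — not valid.
(E) MLp ⊃ Lp is the dual of axiom 5, which corresponds to the euclidean property. Every such R is euclidean — valid.

B, C, E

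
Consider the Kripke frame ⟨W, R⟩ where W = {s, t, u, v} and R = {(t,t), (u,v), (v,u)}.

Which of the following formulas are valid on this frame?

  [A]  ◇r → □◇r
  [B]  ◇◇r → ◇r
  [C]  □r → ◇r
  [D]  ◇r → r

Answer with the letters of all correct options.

R is not transitive: u R v and v R u but not u R u.
R is not euclidean: u R v and u R v but not v R v.
R is not serial: s has no R-successor.
R is not a subset of the identity: u R v with u ≠ v.
(A) ◇r → □◇r is axiom 5; it is valid on a frame exactly when R is euclidean. R is not euclidean, so not valid.
(B) ◇◇r → ◇r (the dual of axiom 4) characterises the transitive frames. R is not transitive — not valid.
(C) axiom D: valid iff R is serial. R is not serial — not valid.
(D) ◇r → r (the converse of T) corresponds to R being a subset of the identity. Here R ⊄ identity, so not valid.

none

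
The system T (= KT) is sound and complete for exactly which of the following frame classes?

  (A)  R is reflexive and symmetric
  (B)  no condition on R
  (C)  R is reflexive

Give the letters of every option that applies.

(A) this class determines B (= KTB), not T (= KT).
(B) this class determines K, not T (= KT).
(C) T (= KT) is sound and complete for exactly this class.

C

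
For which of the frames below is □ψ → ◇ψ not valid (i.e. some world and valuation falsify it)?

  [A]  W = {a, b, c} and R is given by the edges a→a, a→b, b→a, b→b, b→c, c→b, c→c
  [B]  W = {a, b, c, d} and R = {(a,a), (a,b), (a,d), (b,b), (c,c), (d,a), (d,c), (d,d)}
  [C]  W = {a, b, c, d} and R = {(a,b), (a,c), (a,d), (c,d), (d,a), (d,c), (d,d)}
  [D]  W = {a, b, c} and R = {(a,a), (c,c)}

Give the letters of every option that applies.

C, D

The schema □ψ → ◇ψ is axiom D; it is valid on a frame iff R is serial.
(A) R is serial (every world has an R-successor), so the schema is valid here.
(B) R is serial (every world has an R-successor), so the schema is valid here.
(C) R is not serial (b has no R-successor), so the schema fails here.
(D) R is not serial (b has no R-successor), so the schema fails here.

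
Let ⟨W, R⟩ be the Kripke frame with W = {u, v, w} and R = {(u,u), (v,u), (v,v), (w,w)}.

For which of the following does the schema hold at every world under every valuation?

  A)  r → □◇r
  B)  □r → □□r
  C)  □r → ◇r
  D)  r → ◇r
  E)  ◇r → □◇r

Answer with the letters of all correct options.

R is reflexive: each world relates to itself.
R is not symmetric: v R u but not u R v.
R is transitive: R is closed under composition.
R is not euclidean: v R u and v R v but not u R v.
R is serial: every world has an R-successor.
(A) axiom B: valid iff R is symmetric. R is not symmetric — not valid.
(B) □r → □□r is axiom 4, which corresponds to transitivity. R is transitive — valid.
(C) □r → ◇r (axiom D) characterises the serial frames. R is serial — valid.
(D) r → ◇r is the dual of axiom T; it is valid on a frame exactly when R is reflexive. R is reflexive, so valid.
(E) ◇r → □◇r is axiom 5, which corresponds to the euclidean property. R is not euclidean — not valid.

B, C, D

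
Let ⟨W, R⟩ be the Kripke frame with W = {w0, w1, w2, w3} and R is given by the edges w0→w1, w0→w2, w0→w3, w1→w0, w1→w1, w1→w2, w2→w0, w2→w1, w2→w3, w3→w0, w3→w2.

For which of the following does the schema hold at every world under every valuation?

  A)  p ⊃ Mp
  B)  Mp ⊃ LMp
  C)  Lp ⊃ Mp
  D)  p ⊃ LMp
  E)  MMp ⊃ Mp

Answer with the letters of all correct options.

R is not reflexive: not w0 R w0.
R is symmetric: every R-edge is matched by its reverse.
R is not transitive: w0 R w1 and w1 R w0 but not w0 R w0.
R is not euclidean: w0 R w1 and w0 R w3 but not w1 R w3.
R is serial: every world has an R-successor.
(A) p ⊃ Mp is the dual of axiom T; it is valid on a frame exactly when R is reflexive. R is not reflexive, so not valid.
(B) Mp ⊃ LMp (axiom 5) characterises the euclidean frames. R is not euclidean — not valid.
(C) axiom D: valid iff R is serial. R is serial — valid.
(D) p ⊃ LMp is axiom B, which corresponds to symmetry. R is symmetric — valid.
(E) MMp ⊃ Mp (the dual of axiom 4) characterises the transitive frames. R is not transitive — not valid.

C, D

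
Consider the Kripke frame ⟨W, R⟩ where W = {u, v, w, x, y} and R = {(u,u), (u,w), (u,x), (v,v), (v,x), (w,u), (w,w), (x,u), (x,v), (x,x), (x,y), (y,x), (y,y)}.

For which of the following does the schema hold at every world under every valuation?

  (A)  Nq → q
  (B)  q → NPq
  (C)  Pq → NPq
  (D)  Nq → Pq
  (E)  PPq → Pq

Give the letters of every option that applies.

A, B, D

R is reflexive: each world relates to itself.
R is symmetric: every R-edge is matched by its reverse.
R is not transitive: u R x and x R v but not u R v.
R is not euclidean: u R w and u R x but not w R x.
R is serial: every world has an R-successor.
(A) Nq → q (axiom T) characterises the reflexive frames. R is reflexive — valid.
(B) q → NPq is axiom B, which corresponds to symmetry. R is symmetric — valid.
(C) Pq → NPq (axiom 5) characterises the euclidean frames. R is not euclidean — not valid.
(D) Nq → Pq (axiom D) characterises the serial frames. R is serial — valid.
(E) the dual of axiom 4: valid iff R is transitive. R is not transitive — not valid.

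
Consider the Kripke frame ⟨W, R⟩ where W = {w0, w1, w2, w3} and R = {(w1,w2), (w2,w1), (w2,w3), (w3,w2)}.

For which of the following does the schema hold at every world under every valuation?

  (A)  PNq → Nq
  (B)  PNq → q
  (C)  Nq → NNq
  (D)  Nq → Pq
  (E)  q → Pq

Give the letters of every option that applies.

R is not reflexive: not w0 R w0.
R is symmetric: every R-edge is matched by its reverse.
R is not transitive: w1 R w2 and w2 R w1 but not w1 R w1.
R is not euclidean: w2 R w1 and w2 R w3 but not w1 R w3.
R is not serial: w0 has no R-successor.
(A) the dual of axiom 5: valid iff R is euclidean. R is not euclidean — not valid.
(B) PNq → q is the dual of axiom B, which corresponds to symmetry. R is symmetric — valid.
(C) Nq → NNq is axiom 4, which corresponds to transitivity. R is not transitive — not valid.
(D) Nq → Pq (axiom D) characterises the serial frames. R is not serial — not valid.
(E) q → Pq is the dual of axiom T; it is valid on a frame exactly when R is reflexive. R is not reflexive, so not valid.

B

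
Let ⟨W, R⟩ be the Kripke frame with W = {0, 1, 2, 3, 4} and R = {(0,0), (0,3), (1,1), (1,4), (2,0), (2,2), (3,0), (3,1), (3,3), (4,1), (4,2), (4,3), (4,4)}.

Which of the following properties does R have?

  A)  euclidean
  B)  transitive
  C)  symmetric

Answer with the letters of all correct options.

none

(A) not euclidean: 2 R 0 and 2 R 2 but not 0 R 2.
(B) not transitive: 0 R 3 and 3 R 1 but not 0 R 1.
(C) not symmetric: 2 R 0 but not 0 R 2.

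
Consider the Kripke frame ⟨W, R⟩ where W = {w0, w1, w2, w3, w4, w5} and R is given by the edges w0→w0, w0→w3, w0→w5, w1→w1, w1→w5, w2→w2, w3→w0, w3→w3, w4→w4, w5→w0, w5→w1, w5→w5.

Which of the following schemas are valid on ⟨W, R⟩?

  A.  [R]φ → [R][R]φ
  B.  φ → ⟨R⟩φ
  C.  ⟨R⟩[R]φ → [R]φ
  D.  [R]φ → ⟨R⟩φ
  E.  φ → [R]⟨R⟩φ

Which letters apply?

R is reflexive: each world relates to itself.
R is symmetric: every R-edge is matched by its reverse.
R is not transitive: w0 R w5 and w5 R w1 but not w0 R w1.
R is not euclidean: w0 R w3 and w0 R w5 but not w3 R w5.
R is serial: every world has an R-successor.
(A) axiom 4: valid iff R is transitive. R is not transitive — not valid.
(B) φ → ⟨R⟩φ is the dual of axiom T; it is valid on a frame exactly when R is reflexive. R is reflexive, so valid.
(C) the dual of axiom 5: valid iff R is euclidean. R is not euclidean — not valid.
(D) [R]φ → ⟨R⟩φ is axiom D; it is valid on a frame exactly when R is serial. R is serial, so valid.
(E) φ → [R]⟨R⟩φ (axiom B) characterises the symmetric frames. R is symmetric — valid.

B, D, E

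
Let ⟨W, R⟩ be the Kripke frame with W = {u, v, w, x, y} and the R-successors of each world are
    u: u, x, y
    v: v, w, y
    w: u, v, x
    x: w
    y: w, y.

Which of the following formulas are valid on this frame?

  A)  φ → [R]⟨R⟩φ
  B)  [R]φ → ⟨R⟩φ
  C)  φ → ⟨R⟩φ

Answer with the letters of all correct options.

R is not reflexive: not w R w.
R is not symmetric: u R x but not x R u.
R is serial: every world has an R-successor.
(A) axiom B: valid iff R is symmetric. R is not symmetric — not valid.
(B) axiom D: valid iff R is serial. R is serial — valid.
(C) φ → ⟨R⟩φ (the dual of axiom T) characterises the reflexive frames. R is not reflexive — not valid.

B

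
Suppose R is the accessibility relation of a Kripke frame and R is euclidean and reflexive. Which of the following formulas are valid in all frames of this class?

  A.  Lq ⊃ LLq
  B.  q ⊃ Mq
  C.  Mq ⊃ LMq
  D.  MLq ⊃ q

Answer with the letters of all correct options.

A reflexive euclidean relation is also symmetric (from wRw and wRv the euclidean condition gives vRw) and hence transitive; it is an equivalence relation.
(A) Lq ⊃ LLq is axiom 4; it is valid on a frame exactly when R is transitive. Every such R is transitive, so valid.
(B) q ⊃ Mq is the dual of axiom T, which corresponds to reflexivity. Every such R is reflexive — valid.
(C) axiom 5: valid iff R is euclidean. Every such R is euclidean — valid.
(D) MLq ⊃ q is the dual of axiom B, which corresponds to symmetry. Every such R is symmetric — valid.

A, B, C, D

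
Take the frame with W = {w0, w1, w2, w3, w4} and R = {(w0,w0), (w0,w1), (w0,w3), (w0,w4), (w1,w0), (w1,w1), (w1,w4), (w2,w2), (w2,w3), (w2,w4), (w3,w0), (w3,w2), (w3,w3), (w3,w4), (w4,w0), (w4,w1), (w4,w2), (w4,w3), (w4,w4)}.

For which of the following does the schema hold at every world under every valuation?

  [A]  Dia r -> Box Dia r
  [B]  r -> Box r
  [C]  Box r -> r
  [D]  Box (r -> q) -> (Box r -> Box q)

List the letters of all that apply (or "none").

R is reflexive: each world relates to itself.
R is not euclidean: w0 R w1 and w0 R w3 but not w1 R w3.
R is not a subset of the identity: w0 R w1 with w0 ≠ w1.
(A) axiom 5: valid iff R is euclidean. R is not euclidean — not valid.
(B) r -> Box r (equivalent to ◇p→p) corresponds to R being a subset of the identity. Here R ⊄ identity, so not valid.
(C) Box r -> r is axiom T, which corresponds to reflexivity. R is reflexive — valid.
(D) Box (r -> q) -> (Box r -> Box q) is the K axiom; it holds on all frames — valid.

C, D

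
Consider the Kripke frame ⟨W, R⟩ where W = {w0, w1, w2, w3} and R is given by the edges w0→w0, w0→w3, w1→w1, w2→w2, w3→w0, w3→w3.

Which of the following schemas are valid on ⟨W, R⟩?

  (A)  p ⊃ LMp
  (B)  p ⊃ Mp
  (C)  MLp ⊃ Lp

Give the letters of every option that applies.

R is reflexive: each world relates to itself.
R is symmetric: every R-edge is matched by its reverse.
R is euclidean: any two R-successors of the same world are R-related.
(A) p ⊃ LMp is axiom B; it is valid on a frame exactly when R is symmetric. R is symmetric, so valid.
(B) p ⊃ Mp is the dual of axiom T, which corresponds to reflexivity. R is reflexive — valid.
(C) MLp ⊃ Lp is the dual of axiom 5; it is valid on a frame exactly when R is euclidean. R is euclidean, so valid.

A, B, C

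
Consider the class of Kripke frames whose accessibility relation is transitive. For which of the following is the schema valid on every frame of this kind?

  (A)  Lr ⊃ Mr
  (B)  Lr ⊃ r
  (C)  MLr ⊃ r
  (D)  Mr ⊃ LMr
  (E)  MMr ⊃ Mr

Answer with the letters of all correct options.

(A) axiom D: valid iff R is serial. Such an R need not be serial — not valid.
(B) Lr ⊃ r (axiom T) characterises the reflexive frames. Such an R need not be reflexive — not valid.
(C) the dual of axiom B: valid iff R is symmetric. Such an R need not be symmetric — not valid.
(D) Mr ⊃ LMr is axiom 5; it is valid on a frame exactly when R is euclidean. Such an R need not be euclidean, so not valid.
(E) the dual of axiom 4: valid iff R is transitive. Every such R is transitive — valid.

E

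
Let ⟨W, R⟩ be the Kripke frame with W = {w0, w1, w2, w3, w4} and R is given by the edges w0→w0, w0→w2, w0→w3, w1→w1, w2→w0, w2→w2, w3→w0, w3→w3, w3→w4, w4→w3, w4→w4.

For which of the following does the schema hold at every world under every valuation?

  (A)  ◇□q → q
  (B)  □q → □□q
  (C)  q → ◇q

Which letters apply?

R is reflexive: each world relates to itself.
R is symmetric: every R-edge is matched by its reverse.
R is not transitive: w0 R w3 and w3 R w4 but not w0 R w4.
(A) ◇□q → q (the dual of axiom B) characterises the symmetric frames. R is symmetric — valid.
(B) axiom 4: valid iff R is transitive. R is not transitive — not valid.
(C) q → ◇q (the dual of axiom T) characterises the reflexive frames. R is reflexive — valid.

A, C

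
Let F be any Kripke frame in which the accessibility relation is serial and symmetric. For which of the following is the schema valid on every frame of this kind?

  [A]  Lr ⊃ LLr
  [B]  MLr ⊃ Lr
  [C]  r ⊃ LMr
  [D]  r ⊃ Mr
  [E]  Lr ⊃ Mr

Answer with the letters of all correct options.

(A) Lr ⊃ LLr is axiom 4, which corresponds to transitivity. Such an R need not be transitive — not valid.
(B) MLr ⊃ Lr is the dual of axiom 5, which corresponds to the euclidean property. Such an R need not be euclidean — not valid.
(C) r ⊃ LMr (axiom B) characterises the symmetric frames. Every such R is symmetric — valid.
(D) r ⊃ Mr is the dual of axiom T; it is valid on a frame exactly when R is reflexive. Such an R need not be reflexive, so not valid.
(E) Lr ⊃ Mr is axiom D, which corresponds to seriality. Every such R is serial — valid.

C, E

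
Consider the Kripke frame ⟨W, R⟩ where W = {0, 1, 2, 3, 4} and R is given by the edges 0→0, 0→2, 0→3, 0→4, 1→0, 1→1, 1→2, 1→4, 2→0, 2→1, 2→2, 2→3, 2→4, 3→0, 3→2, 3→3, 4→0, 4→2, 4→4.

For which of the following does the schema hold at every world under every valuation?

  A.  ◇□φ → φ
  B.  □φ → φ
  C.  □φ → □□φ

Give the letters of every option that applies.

B

R is reflexive: each world relates to itself.
R is not symmetric: 1 R 0 but not 0 R 1.
R is not transitive: 0 R 2 and 2 R 1 but not 0 R 1.
(A) the dual of axiom B: valid iff R is symmetric. R is not symmetric — not valid.
(B) □φ → φ is axiom T; it is valid on a frame exactly when R is reflexive. R is reflexive, so valid.
(C) axiom 4: valid iff R is transitive. R is not transitive — not valid.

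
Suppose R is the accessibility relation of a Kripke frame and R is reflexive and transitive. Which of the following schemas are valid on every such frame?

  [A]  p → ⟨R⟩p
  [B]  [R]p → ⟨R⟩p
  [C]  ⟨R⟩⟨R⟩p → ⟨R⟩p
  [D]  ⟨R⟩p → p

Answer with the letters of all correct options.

Reflexive relations are serial.
(A) p → ⟨R⟩p (the dual of axiom T) characterises the reflexive frames. Every such R is reflexive — valid.
(B) [R]p → ⟨R⟩p is axiom D; it is valid on a frame exactly when R is serial. Every such R is serial, so valid.
(C) ⟨R⟩⟨R⟩p → ⟨R⟩p (the dual of axiom 4) characterises the transitive frames. Every such R is transitive — valid.
(D) ⟨R⟩p → p (the converse of T) corresponds to R being a subset of the identity. Such an R need not be a subset of the identity, so not valid.

A, B, C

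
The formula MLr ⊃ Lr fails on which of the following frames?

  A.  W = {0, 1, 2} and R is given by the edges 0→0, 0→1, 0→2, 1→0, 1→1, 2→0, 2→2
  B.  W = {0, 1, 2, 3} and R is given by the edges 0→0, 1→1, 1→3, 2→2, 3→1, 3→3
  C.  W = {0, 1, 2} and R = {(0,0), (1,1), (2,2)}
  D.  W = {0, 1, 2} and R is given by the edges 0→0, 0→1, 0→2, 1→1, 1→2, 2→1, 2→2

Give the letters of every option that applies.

A, D

The schema MLr ⊃ Lr is the dual of axiom 5; it is valid on a frame iff R is euclidean.
(A) R is not euclidean (0 R 1 and 0 R 2 but not 1 R 2), so the schema fails here.
(B) R is euclidean (any two R-successors of the same world are R-related), so the schema is valid here.
(C) R is euclidean (any two R-successors of the same world are R-related), so the schema is valid here.
(D) R is not euclidean (0 R 1 and 0 R 0 but not 1 R 0), so the schema fails here.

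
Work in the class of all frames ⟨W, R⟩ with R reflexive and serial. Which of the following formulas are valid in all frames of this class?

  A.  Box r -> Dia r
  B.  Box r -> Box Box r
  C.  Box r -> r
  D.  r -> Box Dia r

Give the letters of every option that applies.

(A) Box r -> Dia r (axiom D) characterises the serial frames. Every such R is serial — valid.
(B) Box r -> Box Box r is axiom 4; it is valid on a frame exactly when R is transitive. Such an R need not be transitive, so not valid.
(C) Box r -> r is axiom T; it is valid on a frame exactly when R is reflexive. Every such R is reflexive, so valid.
(D) axiom B: valid iff R is symmetric. Such an R need not be symmetric — not valid.

A, C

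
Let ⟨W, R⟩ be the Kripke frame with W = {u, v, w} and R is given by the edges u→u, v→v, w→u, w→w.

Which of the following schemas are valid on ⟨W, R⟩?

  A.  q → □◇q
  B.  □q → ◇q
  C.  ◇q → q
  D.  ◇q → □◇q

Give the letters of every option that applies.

B

R is not symmetric: w R u but not u R w.
R is not euclidean: w R u and w R w but not u R w.
R is serial: every world has an R-successor.
R is not a subset of the identity: w R u with w ≠ u.
(A) q → □◇q is axiom B; it is valid on a frame exactly when R is symmetric. R is not symmetric, so not valid.
(B) □q → ◇q is axiom D; it is valid on a frame exactly when R is serial. R is serial, so valid.
(C) ◇q → q is valid only on frames where every R-edge is a self-loop. Here R ⊄ identity — not valid.
(D) ◇q → □◇q is axiom 5; it is valid on a frame exactly when R is euclidean. R is not euclidean, so not valid.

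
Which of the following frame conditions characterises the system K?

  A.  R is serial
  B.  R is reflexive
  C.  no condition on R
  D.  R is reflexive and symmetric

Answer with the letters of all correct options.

(A) this class determines D, not K.
(B) this class determines T (= KT), not K.
(C) K is sound and complete for exactly this class.
(D) this class determines B (= KTB), not K.

C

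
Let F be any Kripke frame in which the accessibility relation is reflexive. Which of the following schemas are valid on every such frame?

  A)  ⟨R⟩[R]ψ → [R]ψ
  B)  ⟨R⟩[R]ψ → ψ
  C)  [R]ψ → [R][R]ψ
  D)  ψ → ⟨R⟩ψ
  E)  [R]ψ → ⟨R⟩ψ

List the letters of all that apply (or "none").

A reflexive relation is serial.
(A) ⟨R⟩[R]ψ → [R]ψ is the dual of axiom 5; it is valid on a frame exactly when R is euclidean. Such an R need not be euclidean, so not valid.
(B) ⟨R⟩[R]ψ → ψ (the dual of axiom B) characterises the symmetric frames. Such an R need not be symmetric — not valid.
(C) [R]ψ → [R][R]ψ (axiom 4) characterises the transitive frames. Such an R need not be transitive — not valid.
(D) the dual of axiom T: valid iff R is reflexive. Every such R is reflexive — valid.
(E) [R]ψ → ⟨R⟩ψ is axiom D, which corresponds to seriality. Every such R is serial — valid.

D, E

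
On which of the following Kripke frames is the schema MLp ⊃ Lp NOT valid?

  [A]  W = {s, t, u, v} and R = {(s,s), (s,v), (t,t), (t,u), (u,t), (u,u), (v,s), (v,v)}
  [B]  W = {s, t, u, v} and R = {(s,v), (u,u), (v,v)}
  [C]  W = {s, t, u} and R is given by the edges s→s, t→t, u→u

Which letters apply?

none

The schema MLp ⊃ Lp is the dual of axiom 5; it is valid on a frame iff R is euclidean.
(A) R is euclidean (any two R-successors of the same world are R-related), so the schema is valid here.
(B) R is euclidean (any two R-successors of the same world are R-related), so the schema is valid here.
(C) R is euclidean (any two R-successors of the same world are R-related), so the schema is valid here.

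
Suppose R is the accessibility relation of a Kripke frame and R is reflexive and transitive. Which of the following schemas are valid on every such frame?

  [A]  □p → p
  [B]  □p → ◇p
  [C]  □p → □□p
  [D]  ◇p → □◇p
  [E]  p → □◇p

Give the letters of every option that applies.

A, B, C

Reflexive relations are serial.
(A) axiom T: valid iff R is reflexive. Every such R is reflexive — valid.
(B) □p → ◇p is axiom D; it is valid on a frame exactly when R is serial. Every such R is serial, so valid.
(C) □p → □□p is axiom 4; it is valid on a frame exactly when R is transitive. Every such R is transitive, so valid.
(D) ◇p → □◇p is axiom 5, which corresponds to the euclidean property. Such an R need not be euclidean — not valid.
(E) p → □◇p is axiom B; it is valid on a frame exactly when R is symmetric. Such an R need not be symmetric, so not valid.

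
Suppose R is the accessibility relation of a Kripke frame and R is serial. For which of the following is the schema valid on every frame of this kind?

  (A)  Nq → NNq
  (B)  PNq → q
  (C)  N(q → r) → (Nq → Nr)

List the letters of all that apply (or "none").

(A) axiom 4: valid iff R is transitive. Such an R need not be transitive — not valid.
(B) PNq → q is the dual of axiom B; it is valid on a frame exactly when R is symmetric. Such an R need not be symmetric, so not valid.
(C) this is just K, valid on every normal frame.

C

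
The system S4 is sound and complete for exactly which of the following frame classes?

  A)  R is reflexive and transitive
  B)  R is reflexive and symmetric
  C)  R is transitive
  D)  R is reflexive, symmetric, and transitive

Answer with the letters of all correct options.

A

(A) S4 is sound and complete for exactly this class.
(B) this class determines B (= KTB), not S4.
(C) this class determines K4, not S4.
(D) this class determines S5, not S4.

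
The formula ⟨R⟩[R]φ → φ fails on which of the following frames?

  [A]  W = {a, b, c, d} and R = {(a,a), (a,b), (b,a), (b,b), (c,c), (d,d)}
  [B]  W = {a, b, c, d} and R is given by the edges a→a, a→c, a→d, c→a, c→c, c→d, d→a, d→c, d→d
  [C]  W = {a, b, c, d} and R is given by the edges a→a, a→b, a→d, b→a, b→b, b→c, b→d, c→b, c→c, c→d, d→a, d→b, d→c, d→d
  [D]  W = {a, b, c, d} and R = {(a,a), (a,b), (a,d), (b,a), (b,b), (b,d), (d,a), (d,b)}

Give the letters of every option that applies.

none

The schema ⟨R⟩[R]φ → φ is the dual of axiom B; it is valid on a frame iff R is symmetric.
(A) R is symmetric (every R-edge is matched by its reverse), so the schema is valid here.
(B) R is symmetric (every R-edge is matched by its reverse), so the schema is valid here.
(C) R is symmetric (every R-edge is matched by its reverse), so the schema is valid here.
(D) R is symmetric (every R-edge is matched by its reverse), so the schema is valid here.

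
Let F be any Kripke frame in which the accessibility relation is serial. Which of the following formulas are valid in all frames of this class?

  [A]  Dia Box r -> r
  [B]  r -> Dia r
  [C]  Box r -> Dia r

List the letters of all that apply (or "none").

C

(A) the dual of axiom B: valid iff R is symmetric. Such an R need not be symmetric — not valid.
(B) r -> Dia r (the dual of axiom T) characterises the reflexive frames. Such an R need not be reflexive — not valid.
(C) axiom D: valid iff R is serial. Every such R is serial — valid.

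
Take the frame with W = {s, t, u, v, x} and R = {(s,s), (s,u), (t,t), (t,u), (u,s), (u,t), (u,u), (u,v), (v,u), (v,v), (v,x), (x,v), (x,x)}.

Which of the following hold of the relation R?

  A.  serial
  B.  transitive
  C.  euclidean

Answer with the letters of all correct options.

(A) serial: every world has an R-successor.
(B) not transitive: s R u and u R t but not s R t.
(C) not euclidean: u R s and u R t but not s R t.

A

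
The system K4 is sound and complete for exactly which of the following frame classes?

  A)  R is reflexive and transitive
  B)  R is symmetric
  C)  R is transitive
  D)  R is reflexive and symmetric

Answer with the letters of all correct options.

C

(A) this class determines S4, not K4.
(B) this class determines KB, not K4.
(C) K4 is sound and complete for exactly this class.
(D) this class determines B (= KTB), not K4.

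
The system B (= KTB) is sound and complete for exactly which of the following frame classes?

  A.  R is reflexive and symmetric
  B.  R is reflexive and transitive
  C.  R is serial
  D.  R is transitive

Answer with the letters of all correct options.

(A) B (= KTB) is sound and complete for exactly this class.
(B) this class determines S4, not B (= KTB).
(C) this class determines D, not B (= KTB).
(D) this class determines K4, not B (= KTB).

A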